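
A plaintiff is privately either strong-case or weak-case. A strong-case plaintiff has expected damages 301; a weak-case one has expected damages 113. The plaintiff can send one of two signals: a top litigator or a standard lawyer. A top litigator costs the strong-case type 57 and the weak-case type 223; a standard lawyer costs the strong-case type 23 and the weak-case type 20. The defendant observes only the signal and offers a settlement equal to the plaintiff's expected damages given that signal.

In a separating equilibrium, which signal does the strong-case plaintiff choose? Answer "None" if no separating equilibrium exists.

Try strong-case → top litigator, weak-case → standard lawyer:
  If types separate, top litigator earns payment 301 and standard lawyer earns 113.
  Strong-case: top litigator gives 301 − 57 = 244; standard lawyer gives 113 − 23 = 90. No deviation. ✓
  Weak-case: standard lawyer gives 113 − 20 = 93; top litigator gives 301 − 223 = 78. No deviation. ✓
Both hold — the strong-case type sends top litigator.

top litigator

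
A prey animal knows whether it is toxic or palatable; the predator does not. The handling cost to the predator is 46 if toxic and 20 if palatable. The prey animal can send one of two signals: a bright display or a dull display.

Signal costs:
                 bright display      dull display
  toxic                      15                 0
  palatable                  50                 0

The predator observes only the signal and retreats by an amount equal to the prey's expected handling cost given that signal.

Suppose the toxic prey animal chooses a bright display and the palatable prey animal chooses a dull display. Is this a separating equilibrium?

Yes

If types separate, bright display earns payment 46 and dull display earns 20.
Toxic: bright display gives 46 − 15 = 31; dull display gives 20 − 0 = 20. No deviation. ✓
Palatable: dull display gives 20 − 0 = 20; bright display gives 46 − 50 = -4. No deviation. ✓
Both incentive constraints hold.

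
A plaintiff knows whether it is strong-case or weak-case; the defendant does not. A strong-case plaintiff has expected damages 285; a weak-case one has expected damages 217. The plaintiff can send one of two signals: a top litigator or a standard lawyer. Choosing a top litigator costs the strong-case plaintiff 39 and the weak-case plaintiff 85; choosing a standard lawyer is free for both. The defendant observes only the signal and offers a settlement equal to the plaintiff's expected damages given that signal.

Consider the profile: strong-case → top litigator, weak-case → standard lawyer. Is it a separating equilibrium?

Yes

Under separation the defendant infers type exactly: top litigator → strong-case (pays 285), standard lawyer → weak-case (pays 217).
Strong-case: top litigator gives 285 − 39 = 246; standard lawyer gives 217 − 0 = 217. No deviation. ✓
Weak-case: standard lawyer gives 217 − 0 = 217; top litigator gives 285 − 85 = 200. No deviation. ✓
Neither type gains from mimicking the other.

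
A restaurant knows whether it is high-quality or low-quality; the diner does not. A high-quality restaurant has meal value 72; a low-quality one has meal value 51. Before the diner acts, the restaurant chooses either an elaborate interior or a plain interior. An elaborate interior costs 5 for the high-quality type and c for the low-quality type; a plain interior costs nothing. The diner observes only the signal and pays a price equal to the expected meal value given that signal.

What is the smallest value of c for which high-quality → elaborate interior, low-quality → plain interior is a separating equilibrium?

Under separation: elaborate interior → high-quality (pays 72); plain interior → low-quality (pays 51).
High-quality: 72 − 5 = 67 ≥ 51 − 0 = 51. Holds regardless of c. ✓
Low-quality: 51 − 0 ≥ 72 − c, so c ≥ 72 − 51 = 21.

21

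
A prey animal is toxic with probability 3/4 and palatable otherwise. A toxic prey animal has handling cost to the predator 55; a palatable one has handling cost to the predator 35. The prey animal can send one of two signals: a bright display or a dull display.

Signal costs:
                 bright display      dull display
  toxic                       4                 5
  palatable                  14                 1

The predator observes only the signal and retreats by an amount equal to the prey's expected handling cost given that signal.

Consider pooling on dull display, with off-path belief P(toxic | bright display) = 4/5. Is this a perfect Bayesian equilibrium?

At the pooled signal (dull display) the predator holds the prior 3/4 and pays 3/4·55 + 1/4·35 = 50. Off-path (bright display) belief 4/5 gives 4/5·55 + 1/5·35 = 51.
Toxic: dull display gives 50 − 5 = 45; bright display gives 51 − 4 = 47. Deviates. ✗
Palatable: dull display gives 50 − 1 = 49; bright display gives 51 − 14 = 37. Stays. ✓

No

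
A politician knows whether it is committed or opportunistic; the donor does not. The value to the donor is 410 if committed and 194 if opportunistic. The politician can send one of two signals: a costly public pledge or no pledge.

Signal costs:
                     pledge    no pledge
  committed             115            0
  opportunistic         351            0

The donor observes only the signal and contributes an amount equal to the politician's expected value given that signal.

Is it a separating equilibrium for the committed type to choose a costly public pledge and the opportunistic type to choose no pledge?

Yes

If types separate, pledge earns payment 410 and no pledge earns 194.
Committed: pledge gives 410 − 115 = 295; no pledge gives 194 − 0 = 194. No deviation. ✓
Opportunistic: no pledge gives 194 − 0 = 194; pledge gives 410 − 351 = 59. No deviation. ✓
Both incentive constraints hold.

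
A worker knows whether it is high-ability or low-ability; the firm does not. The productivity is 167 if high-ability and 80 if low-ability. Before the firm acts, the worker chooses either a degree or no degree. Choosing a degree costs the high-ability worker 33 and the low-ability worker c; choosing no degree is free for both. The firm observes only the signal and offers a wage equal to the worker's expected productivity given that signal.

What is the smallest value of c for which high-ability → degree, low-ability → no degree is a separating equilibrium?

87

Under separation: degree → high-ability (pays 167); no degree → low-ability (pays 80).
High-ability: 167 − 33 = 134 ≥ 80 − 0 = 80. Holds regardless of c. ✓
Low-ability: 80 − 0 ≥ 167 − c, so c ≥ 167 − 80 = 87.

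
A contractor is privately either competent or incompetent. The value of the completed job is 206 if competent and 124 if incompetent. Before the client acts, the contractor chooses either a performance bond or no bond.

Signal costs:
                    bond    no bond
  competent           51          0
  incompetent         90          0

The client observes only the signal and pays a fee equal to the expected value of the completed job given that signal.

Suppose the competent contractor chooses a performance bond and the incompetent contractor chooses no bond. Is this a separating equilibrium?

Yes

If types separate, bond earns payment 206 and no bond earns 124.
Competent: bond gives 206 − 51 = 155; no bond gives 124 − 0 = 124. No deviation. ✓
Incompetent: no bond gives 124 − 0 = 124; bond gives 206 − 90 = 116. No deviation. ✓
Both incentive constraints hold.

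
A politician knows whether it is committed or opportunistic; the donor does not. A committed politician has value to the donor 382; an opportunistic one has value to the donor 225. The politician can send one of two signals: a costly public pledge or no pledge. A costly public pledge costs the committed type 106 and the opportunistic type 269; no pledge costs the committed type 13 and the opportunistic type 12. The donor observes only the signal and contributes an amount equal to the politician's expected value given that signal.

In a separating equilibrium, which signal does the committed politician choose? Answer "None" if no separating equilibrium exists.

pledge

Try committed → pledge, opportunistic → no pledge:
  Under separation the donor infers type exactly: pledge → committed (pays 382), no pledge → opportunistic (pays 225).
  Committed: pledge gives 382 − 106 = 276; no pledge gives 225 − 13 = 212. No deviation. ✓
  Opportunistic: no pledge gives 225 − 12 = 213; pledge gives 382 − 269 = 113. No deviation. ✓
Both hold — the committed type sends pledge.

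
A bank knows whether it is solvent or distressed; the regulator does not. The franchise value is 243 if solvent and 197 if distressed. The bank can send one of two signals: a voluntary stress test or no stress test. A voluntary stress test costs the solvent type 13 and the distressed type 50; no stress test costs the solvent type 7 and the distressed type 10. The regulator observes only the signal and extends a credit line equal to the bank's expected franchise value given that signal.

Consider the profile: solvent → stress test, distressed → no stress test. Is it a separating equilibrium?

If types separate, stress test earns payment 243 and no stress test earns 197.
Solvent: stress test gives 243 − 13 = 230; no stress test gives 197 − 7 = 190. No deviation. ✓
Distressed: no stress test gives 197 − 10 = 187; stress test gives 243 − 50 = 193. Would deviate. ✗

No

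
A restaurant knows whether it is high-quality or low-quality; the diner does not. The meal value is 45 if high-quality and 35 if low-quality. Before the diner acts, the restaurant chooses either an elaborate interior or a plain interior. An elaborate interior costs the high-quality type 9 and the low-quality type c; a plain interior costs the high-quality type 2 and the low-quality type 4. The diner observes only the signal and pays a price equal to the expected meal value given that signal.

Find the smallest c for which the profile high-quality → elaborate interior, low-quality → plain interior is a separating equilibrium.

14

Under separation: elaborate interior → high-quality (pays 45); plain interior → low-quality (pays 35).
High-quality: 45 − 9 = 36 ≥ 35 − 2 = 33. Holds regardless of c. ✓
Low-quality: 35 − 4 ≥ 45 − c, so c ≥ 45 − 31 = 14.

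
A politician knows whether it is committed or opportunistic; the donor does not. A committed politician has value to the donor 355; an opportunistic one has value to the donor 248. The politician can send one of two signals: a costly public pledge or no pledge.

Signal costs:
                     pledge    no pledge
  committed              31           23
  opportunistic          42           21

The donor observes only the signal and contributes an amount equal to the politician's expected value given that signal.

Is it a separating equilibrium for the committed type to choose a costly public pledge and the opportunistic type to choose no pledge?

Under separation the donor infers type exactly: pledge → committed (pays 355), no pledge → opportunistic (pays 248).
Committed: pledge gives 355 − 31 = 324; no pledge gives 248 − 23 = 225. No deviation. ✓
Opportunistic: no pledge gives 248 − 21 = 227; pledge gives 355 − 42 = 313. Would deviate. ✗

No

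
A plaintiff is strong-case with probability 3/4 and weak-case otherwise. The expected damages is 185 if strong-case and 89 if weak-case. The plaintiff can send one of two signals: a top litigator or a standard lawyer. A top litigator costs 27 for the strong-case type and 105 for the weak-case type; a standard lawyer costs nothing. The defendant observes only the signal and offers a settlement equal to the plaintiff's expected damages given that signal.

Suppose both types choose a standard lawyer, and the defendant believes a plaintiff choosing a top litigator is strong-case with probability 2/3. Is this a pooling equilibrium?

On the equilibrium path (standard lawyer) the defendant holds the prior 3/4 and pays 3/4·185 + 1/4·89 = 161. Off-path (top litigator) belief 2/3 gives 2/3·185 + 1/3·89 = 153.
Strong-case: standard lawyer gives 161 − 0 = 161; top litigator gives 153 − 27 = 126. Stays. ✓
Weak-case: standard lawyer gives 161 − 0 = 161; top litigator gives 153 − 105 = 48. Stays. ✓
Beliefs are Bayes-consistent on-path and both types best-respond.

Yes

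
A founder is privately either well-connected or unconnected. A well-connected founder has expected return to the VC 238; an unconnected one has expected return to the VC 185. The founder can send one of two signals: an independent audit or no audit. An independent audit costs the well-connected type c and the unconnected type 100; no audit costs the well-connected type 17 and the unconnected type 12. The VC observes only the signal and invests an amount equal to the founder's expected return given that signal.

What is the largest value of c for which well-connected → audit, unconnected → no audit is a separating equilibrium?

Under separation: audit → well-connected (pays 238); no audit → unconnected (pays 185).
Unconnected: 185 − 12 = 173 ≥ 238 − 100 = 138. Holds regardless of c. ✓
Well-connected: 238 − c ≥ 185 − 17, so c ≤ 238 − 168 = 70.

70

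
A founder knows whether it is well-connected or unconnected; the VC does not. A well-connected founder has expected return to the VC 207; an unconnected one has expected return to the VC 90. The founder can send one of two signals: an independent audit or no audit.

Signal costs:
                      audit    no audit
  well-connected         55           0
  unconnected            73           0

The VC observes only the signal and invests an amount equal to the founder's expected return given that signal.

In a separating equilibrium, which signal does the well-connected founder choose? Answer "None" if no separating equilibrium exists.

None

Try well-connected → audit, unconnected → no audit:
  If types separate, audit earns payment 207 and no audit earns 90.
  Well-connected: audit gives 207 − 55 = 152; no audit gives 90 − 0 = 90. No deviation. ✓
  Unconnected: no audit gives 90 − 0 = 90; audit gives 207 − 73 = 134. Would deviate. ✗
Try well-connected → no audit, unconnected → audit:
  If types separate, no audit earns payment 207 and audit earns 90.
  Well-connected: no audit gives 207 − 0 = 207; audit gives 90 − 55 = 35. No deviation. ✓
  Unconnected: audit gives 90 − 73 = 17; no audit gives 207 − 0 = 207. Would deviate. ✗
Neither assignment is incentive-compatible.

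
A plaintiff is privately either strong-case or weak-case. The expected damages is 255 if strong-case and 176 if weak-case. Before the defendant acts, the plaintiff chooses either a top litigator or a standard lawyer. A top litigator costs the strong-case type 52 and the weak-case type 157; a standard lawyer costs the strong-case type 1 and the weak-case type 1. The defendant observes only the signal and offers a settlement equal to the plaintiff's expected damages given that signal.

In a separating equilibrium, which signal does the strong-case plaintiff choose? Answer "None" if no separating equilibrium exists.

Try strong-case → top litigator, weak-case → standard lawyer:
  Under separation the defendant infers type exactly: top litigator → strong-case (pays 255), standard lawyer → weak-case (pays 176).
  Strong-case: top litigator gives 255 − 52 = 203; standard lawyer gives 176 − 1 = 175. No deviation. ✓
  Weak-case: standard lawyer gives 176 − 1 = 175; top litigator gives 255 − 157 = 98. No deviation. ✓
Both hold — the strong-case type sends top litigator.

top litigator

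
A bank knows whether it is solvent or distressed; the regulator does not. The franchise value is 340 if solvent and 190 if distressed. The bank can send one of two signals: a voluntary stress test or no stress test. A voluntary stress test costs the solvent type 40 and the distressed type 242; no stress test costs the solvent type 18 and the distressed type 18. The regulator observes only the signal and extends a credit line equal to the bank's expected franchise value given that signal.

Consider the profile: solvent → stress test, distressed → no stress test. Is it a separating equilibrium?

If types separate, stress test earns payment 340 and no stress test earns 190.
Solvent: stress test gives 340 − 40 = 300; no stress test gives 190 − 18 = 172. No deviation. ✓
Distressed: no stress test gives 190 − 18 = 172; stress test gives 340 − 242 = 98. No deviation. ✓
Neither type gains from mimicking the other.

Yes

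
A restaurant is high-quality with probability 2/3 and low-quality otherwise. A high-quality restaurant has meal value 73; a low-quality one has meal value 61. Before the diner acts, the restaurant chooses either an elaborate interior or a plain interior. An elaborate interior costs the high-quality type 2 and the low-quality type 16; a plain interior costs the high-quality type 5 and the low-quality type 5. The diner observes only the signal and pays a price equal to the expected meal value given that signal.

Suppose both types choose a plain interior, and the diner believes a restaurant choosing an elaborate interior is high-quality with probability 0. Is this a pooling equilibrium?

At the pooled signal (plain interior) the diner holds the prior 2/3 and pays 2/3·73 + 1/3·61 = 69. Off-path (elaborate interior) belief 0 gives 0·73 + 1·61 = 61.
High-quality: plain interior gives 69 − 5 = 64; elaborate interior gives 61 − 2 = 59. Stays. ✓
Low-quality: plain interior gives 69 − 5 = 64; elaborate interior gives 61 − 16 = 45. Stays. ✓

Yes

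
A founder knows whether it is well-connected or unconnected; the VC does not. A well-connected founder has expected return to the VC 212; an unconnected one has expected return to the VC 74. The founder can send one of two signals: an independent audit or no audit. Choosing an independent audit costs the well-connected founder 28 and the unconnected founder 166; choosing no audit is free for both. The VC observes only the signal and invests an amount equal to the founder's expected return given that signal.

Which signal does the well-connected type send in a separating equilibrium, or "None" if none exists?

Try well-connected → audit, unconnected → no audit:
  If types separate, audit earns payment 212 and no audit earns 74.
  Well-connected: audit gives 212 − 28 = 184; no audit gives 74 − 0 = 74. No deviation. ✓
  Unconnected: no audit gives 74 − 0 = 74; audit gives 212 − 166 = 46. No deviation. ✓
Both hold — the well-connected type sends audit.

audit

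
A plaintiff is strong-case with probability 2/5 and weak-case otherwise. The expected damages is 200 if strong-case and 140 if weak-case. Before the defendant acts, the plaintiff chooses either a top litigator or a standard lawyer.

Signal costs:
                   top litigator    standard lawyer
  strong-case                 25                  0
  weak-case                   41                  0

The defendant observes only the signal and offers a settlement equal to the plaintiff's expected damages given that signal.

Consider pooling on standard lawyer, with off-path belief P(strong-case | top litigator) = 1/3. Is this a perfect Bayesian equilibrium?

Yes

At the pooled signal (standard lawyer) the defendant holds the prior 2/5 and pays 2/5·200 + 3/5·140 = 164. Off-path (top litigator) belief 1/3 gives 1/3·200 + 2/3·140 = 160.
Strong-case: standard lawyer gives 164 − 0 = 164; top litigator gives 160 − 25 = 135. Stays. ✓
Weak-case: standard lawyer gives 164 − 0 = 164; top litigator gives 160 − 41 = 119. Stays. ✓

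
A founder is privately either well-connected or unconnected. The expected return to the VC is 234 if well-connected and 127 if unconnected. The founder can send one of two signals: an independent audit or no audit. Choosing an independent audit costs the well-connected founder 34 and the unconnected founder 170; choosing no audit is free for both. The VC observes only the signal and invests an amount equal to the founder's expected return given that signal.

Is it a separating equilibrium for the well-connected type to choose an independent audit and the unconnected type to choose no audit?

Yes

If types separate, audit earns payment 234 and no audit earns 127.
Well-connected: audit gives 234 − 34 = 200; no audit gives 127 − 0 = 127. No deviation. ✓
Unconnected: no audit gives 127 − 0 = 127; audit gives 234 − 170 = 64. No deviation. ✓
Neither type gains from mimicking the other.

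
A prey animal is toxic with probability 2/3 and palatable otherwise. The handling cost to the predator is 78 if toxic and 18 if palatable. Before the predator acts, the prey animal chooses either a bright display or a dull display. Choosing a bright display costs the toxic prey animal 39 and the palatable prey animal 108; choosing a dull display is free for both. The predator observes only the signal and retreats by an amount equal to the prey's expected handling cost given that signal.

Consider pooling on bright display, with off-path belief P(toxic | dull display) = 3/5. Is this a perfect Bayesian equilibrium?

At the pooled signal (bright display) the predator holds the prior 2/3 and pays 2/3·78 + 1/3·18 = 58. Off-path (dull display) belief 3/5 gives 3/5·78 + 2/5·18 = 54.
Toxic: bright display gives 58 − 39 = 19; dull display gives 54 − 0 = 54. Deviates. ✗
Palatable: bright display gives 58 − 108 = -50; dull display gives 54 − 0 = 54. Deviates. ✗

No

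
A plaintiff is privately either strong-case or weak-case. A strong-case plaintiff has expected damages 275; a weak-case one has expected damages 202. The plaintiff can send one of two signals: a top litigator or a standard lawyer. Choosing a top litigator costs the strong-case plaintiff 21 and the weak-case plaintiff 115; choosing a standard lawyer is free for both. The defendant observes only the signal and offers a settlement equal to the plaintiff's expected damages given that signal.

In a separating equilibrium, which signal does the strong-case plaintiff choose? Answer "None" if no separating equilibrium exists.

top litigator

Try strong-case → top litigator, weak-case → standard lawyer:
  If types separate, top litigator earns payment 275 and standard lawyer earns 202.
  Strong-case: top litigator gives 275 − 21 = 254; standard lawyer gives 202 − 0 = 202. No deviation. ✓
  Weak-case: standard lawyer gives 202 − 0 = 202; top litigator gives 275 − 115 = 160. No deviation. ✓
Both hold — the strong-case type sends top litigator.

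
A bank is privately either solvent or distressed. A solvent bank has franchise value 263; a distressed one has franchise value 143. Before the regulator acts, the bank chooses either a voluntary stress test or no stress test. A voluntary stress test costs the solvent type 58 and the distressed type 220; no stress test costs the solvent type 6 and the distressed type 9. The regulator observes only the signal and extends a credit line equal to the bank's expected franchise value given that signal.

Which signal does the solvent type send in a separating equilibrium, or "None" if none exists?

stress test

Try solvent → stress test, distressed → no stress test:
  Under separation the regulator infers type exactly: stress test → solvent (pays 263), no stress test → distressed (pays 143).
  Solvent: stress test gives 263 − 58 = 205; no stress test gives 143 − 6 = 137. No deviation. ✓
  Distressed: no stress test gives 143 − 9 = 134; stress test gives 263 − 220 = 43. No deviation. ✓
Both hold — the solvent type sends stress test.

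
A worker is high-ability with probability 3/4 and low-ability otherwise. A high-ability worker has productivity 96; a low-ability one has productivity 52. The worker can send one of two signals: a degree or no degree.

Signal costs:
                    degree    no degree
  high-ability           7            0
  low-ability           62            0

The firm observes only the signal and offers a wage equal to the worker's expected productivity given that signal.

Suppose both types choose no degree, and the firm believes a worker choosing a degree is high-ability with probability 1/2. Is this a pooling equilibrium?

Yes

On the equilibrium path (no degree) the firm holds the prior 3/4 and pays 3/4·96 + 1/4·52 = 85. Off-path (degree) belief 1/2 gives 1/2·96 + 1/2·52 = 74.
High-ability: no degree gives 85 − 0 = 85; degree gives 74 − 7 = 67. Stays. ✓
Low-ability: no degree gives 85 − 0 = 85; degree gives 74 − 62 = 12. Stays. ✓
Beliefs are Bayes-consistent on-path and both types best-respond.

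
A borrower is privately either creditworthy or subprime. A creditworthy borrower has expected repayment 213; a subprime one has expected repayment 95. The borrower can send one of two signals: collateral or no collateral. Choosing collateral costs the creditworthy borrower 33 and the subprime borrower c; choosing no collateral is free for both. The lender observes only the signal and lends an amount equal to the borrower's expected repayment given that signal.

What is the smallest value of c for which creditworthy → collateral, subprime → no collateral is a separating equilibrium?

Under separation: collateral → creditworthy (pays 213); no collateral → subprime (pays 95).
Creditworthy: 213 − 33 = 180 ≥ 95 − 0 = 95. Holds regardless of c. ✓
Subprime: 95 − 0 ≥ 213 − c, so c ≥ 213 − 95 = 118.

118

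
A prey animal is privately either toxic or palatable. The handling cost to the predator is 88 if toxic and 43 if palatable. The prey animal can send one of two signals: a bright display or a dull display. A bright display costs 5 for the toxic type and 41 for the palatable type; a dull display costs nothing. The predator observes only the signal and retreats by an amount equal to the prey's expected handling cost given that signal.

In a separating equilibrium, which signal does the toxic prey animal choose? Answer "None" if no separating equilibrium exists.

None

Try toxic → bright display, palatable → dull display:
  Under separation the predator infers type exactly: bright display → toxic (pays 88), dull display → palatable (pays 43).
  Toxic: bright display gives 88 − 5 = 83; dull display gives 43 − 0 = 43. No deviation. ✓
  Palatable: dull display gives 43 − 0 = 43; bright display gives 88 − 41 = 47. Would deviate. ✗
Try toxic → dull display, palatable → bright display:
  Under separation the predator infers type exactly: dull display → toxic (pays 88), bright display → palatable (pays 43).
  Toxic: dull display gives 88 − 0 = 88; bright display gives 43 − 5 = 38. No deviation. ✓
  Palatable: bright display gives 43 − 41 = 2; dull display gives 88 − 0 = 88. Would deviate. ✗
Neither assignment is incentive-compatible.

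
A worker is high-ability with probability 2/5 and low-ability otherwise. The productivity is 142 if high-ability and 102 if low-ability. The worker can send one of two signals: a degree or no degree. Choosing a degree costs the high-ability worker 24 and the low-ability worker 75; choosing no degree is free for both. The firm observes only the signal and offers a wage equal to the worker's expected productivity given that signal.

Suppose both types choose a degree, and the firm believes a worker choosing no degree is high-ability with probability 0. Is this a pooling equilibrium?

At the pooled signal (degree) the firm holds the prior 2/5 and pays 2/5·142 + 3/5·102 = 118. Off-path (no degree) belief 0 gives 0·142 + 1·102 = 102.
High-ability: degree gives 118 − 24 = 94; no degree gives 102 − 0 = 102. Deviates. ✗
Low-ability: degree gives 118 − 75 = 43; no degree gives 102 − 0 = 102. Deviates. ✗

No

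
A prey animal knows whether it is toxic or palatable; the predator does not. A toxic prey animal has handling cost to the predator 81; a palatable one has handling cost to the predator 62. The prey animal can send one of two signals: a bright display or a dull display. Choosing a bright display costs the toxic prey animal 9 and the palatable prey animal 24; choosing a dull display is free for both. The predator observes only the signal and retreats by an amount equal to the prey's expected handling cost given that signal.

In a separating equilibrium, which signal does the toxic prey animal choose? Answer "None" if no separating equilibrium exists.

Try toxic → bright display, palatable → dull display:
  If types separate, bright display earns payment 81 and dull display earns 62.
  Toxic: bright display gives 81 − 9 = 72; dull display gives 62 − 0 = 62. No deviation. ✓
  Palatable: dull display gives 62 − 0 = 62; bright display gives 81 − 24 = 57. No deviation. ✓
Both hold — the toxic type sends bright display.

bright display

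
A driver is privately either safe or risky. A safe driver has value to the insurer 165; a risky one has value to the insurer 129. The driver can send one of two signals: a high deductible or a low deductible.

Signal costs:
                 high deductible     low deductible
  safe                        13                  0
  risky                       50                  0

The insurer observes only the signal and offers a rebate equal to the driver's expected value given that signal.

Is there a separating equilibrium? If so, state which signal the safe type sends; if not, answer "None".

Try safe → high deductible, risky → low deductible:
  If types separate, high deductible earns payment 165 and low deductible earns 129.
  Safe: high deductible gives 165 − 13 = 152; low deductible gives 129 − 0 = 129. No deviation. ✓
  Risky: low deductible gives 129 − 0 = 129; high deductible gives 165 − 50 = 115. No deviation. ✓
Both hold — the safe type sends high deductible.

high deductible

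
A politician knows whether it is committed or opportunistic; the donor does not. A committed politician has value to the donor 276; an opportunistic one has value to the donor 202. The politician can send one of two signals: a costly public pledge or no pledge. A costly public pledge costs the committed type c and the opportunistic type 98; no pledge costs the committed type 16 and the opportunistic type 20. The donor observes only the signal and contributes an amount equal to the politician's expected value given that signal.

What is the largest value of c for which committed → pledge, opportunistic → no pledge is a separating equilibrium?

90

Under separation: pledge → committed (pays 276); no pledge → opportunistic (pays 202).
Opportunistic: 202 − 20 = 182 ≥ 276 − 98 = 178. Holds regardless of c. ✓
Committed: 276 − c ≥ 202 − 16, so c ≤ 276 − 186 = 90.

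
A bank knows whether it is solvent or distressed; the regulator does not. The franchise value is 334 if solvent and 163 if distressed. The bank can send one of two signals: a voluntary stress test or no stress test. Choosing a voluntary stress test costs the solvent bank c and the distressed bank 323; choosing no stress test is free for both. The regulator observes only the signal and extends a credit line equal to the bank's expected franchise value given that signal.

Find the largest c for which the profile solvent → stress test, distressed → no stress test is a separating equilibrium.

171

Under separation: stress test → solvent (pays 334); no stress test → distressed (pays 163).
Distressed: 163 − 0 = 163 ≥ 334 − 323 = 11. Holds regardless of c. ✓
Solvent: 334 − c ≥ 163 − 0, so c ≤ 334 − 163 = 171.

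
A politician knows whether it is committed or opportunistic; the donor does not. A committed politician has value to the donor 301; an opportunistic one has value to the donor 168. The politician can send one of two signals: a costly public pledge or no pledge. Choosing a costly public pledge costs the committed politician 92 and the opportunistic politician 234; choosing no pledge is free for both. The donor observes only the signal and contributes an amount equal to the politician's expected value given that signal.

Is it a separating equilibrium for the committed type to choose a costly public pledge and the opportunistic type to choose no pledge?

Yes

Under separation the donor infers type exactly: pledge → committed (pays 301), no pledge → opportunistic (pays 168).
Committed: pledge gives 301 − 92 = 209; no pledge gives 168 − 0 = 168. No deviation. ✓
Opportunistic: no pledge gives 168 − 0 = 168; pledge gives 301 − 234 = 67. No deviation. ✓
Both incentive constraints hold.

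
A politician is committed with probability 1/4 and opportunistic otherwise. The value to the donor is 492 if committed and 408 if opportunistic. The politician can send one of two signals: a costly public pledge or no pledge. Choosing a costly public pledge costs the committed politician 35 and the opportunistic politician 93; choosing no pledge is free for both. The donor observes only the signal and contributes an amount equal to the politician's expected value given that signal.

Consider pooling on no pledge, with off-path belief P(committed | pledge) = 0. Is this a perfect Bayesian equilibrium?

On the equilibrium path (no pledge) the donor holds the prior 1/4 and pays 1/4·492 + 3/4·408 = 429. Off-path (pledge) belief 0 gives 0·492 + 1·408 = 408.
Committed: no pledge gives 429 − 0 = 429; pledge gives 408 − 35 = 373. Stays. ✓
Opportunistic: no pledge gives 429 − 0 = 429; pledge gives 408 − 93 = 315. Stays. ✓
Beliefs are Bayes-consistent on-path and both types best-respond.

Yes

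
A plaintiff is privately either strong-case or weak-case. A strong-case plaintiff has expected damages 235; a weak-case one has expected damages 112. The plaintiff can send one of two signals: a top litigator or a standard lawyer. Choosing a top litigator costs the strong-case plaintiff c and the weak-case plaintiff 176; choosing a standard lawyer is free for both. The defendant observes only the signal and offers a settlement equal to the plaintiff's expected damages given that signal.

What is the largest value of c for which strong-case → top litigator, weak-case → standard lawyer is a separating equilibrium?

Under separation: top litigator → strong-case (pays 235); standard lawyer → weak-case (pays 112).
Weak-case: 112 − 0 = 112 ≥ 235 − 176 = 59. Holds regardless of c. ✓
Strong-case: 235 − c ≥ 112 − 0, so c ≤ 235 − 112 = 123.

123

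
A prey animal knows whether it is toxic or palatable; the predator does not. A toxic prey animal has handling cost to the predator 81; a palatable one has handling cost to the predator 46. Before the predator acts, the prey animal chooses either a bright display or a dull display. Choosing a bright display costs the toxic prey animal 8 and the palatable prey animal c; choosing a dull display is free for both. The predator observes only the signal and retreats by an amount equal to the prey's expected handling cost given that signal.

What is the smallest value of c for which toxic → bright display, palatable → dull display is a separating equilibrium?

35

Under separation: bright display → toxic (pays 81); dull display → palatable (pays 46).
Toxic: 81 − 8 = 73 ≥ 46 − 0 = 46. Holds regardless of c. ✓
Palatable: 46 − 0 ≥ 81 − c, so c ≥ 81 − 46 = 35.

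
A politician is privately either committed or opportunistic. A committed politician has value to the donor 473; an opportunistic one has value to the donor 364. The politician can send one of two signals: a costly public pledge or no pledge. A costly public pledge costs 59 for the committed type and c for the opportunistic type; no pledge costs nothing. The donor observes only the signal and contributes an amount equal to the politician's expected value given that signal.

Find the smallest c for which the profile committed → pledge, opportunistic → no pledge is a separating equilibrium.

Under separation: pledge → committed (pays 473); no pledge → opportunistic (pays 364).
Committed: 473 − 59 = 414 ≥ 364 − 0 = 364. Holds regardless of c. ✓
Opportunistic: 364 − 0 ≥ 473 − c, so c ≥ 473 − 364 = 109.

109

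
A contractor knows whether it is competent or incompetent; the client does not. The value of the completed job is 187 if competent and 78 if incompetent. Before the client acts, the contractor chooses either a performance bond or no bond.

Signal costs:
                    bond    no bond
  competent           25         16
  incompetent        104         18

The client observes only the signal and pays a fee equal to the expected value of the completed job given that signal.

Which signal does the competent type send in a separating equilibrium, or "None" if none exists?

None

Try competent → bond, incompetent → no bond:
  If types separate, bond earns payment 187 and no bond earns 78.
  Competent: bond gives 187 − 25 = 162; no bond gives 78 − 16 = 62. No deviation. ✓
  Incompetent: no bond gives 78 − 18 = 60; bond gives 187 − 104 = 83. Would deviate. ✗
Try competent → no bond, incompetent → bond:
  If types separate, no bond earns payment 187 and bond earns 78.
  Competent: no bond gives 187 − 16 = 171; bond gives 78 − 25 = 53. No deviation. ✓
  Incompetent: bond gives 78 − 104 = -26; no bond gives 187 − 18 = 169. Would deviate. ✗
Neither assignment is incentive-compatible.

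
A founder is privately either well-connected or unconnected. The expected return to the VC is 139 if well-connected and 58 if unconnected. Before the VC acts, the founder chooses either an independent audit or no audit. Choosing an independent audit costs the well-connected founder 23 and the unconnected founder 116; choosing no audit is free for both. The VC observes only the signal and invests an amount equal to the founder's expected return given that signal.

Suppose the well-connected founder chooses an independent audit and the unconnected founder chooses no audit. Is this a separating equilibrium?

If types separate, audit earns payment 139 and no audit earns 58.
Well-connected: audit gives 139 − 23 = 116; no audit gives 58 − 0 = 58. No deviation. ✓
Unconnected: no audit gives 58 − 0 = 58; audit gives 139 − 116 = 23. No deviation. ✓
Both incentive constraints hold.

Yes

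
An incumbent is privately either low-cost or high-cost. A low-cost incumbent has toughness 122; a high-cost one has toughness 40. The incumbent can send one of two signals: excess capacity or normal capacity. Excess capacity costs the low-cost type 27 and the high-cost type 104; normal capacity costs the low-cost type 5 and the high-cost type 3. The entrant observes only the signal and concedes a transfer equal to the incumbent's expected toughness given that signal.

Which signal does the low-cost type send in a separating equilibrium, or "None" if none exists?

excess capacity

Try low-cost → excess capacity, high-cost → normal capacity:
  Under separation the entrant infers type exactly: excess capacity → low-cost (pays 122), normal capacity → high-cost (pays 40).
  Low-cost: excess capacity gives 122 − 27 = 95; normal capacity gives 40 − 5 = 35. No deviation. ✓
  High-cost: normal capacity gives 40 − 3 = 37; excess capacity gives 122 − 104 = 18. No deviation. ✓
Both hold — the low-cost type sends excess capacity.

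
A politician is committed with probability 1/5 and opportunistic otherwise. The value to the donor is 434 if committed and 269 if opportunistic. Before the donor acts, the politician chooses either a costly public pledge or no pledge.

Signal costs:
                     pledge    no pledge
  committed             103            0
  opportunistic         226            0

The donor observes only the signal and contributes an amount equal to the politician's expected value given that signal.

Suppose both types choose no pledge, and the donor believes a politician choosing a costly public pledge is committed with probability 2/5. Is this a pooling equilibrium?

Yes

On the equilibrium path (no pledge) the donor holds the prior 1/5 and pays 1/5·434 + 4/5·269 = 302. Off-path (pledge) belief 2/5 gives 2/5·434 + 3/5·269 = 335.
Committed: no pledge gives 302 − 0 = 302; pledge gives 335 − 103 = 232. Stays. ✓
Opportunistic: no pledge gives 302 − 0 = 302; pledge gives 335 − 226 = 109. Stays. ✓
Beliefs are Bayes-consistent on-path and both types best-respond.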